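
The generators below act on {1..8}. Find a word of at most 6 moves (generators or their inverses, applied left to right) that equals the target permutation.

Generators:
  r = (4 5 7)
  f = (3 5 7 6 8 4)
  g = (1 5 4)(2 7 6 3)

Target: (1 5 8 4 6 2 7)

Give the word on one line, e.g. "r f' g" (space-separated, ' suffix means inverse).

f f f g

  after f: (3 5 7 6 8 4)
  after f: (3 7 8)(4 5 6)
  after f: (3 6)(4 7)(5 8)
  after g: (1 5 8 4 6 2 7)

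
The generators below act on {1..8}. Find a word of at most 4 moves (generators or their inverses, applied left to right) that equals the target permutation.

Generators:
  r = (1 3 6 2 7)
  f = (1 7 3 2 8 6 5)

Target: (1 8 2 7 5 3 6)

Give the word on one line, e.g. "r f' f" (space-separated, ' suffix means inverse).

  after r': (1 7 2 6 3)
  after r': (1 2 3 7 6)
  after f: (1 8 6 7 5)
  after r: (1 8 2 7 5 3 6)

r' r' f r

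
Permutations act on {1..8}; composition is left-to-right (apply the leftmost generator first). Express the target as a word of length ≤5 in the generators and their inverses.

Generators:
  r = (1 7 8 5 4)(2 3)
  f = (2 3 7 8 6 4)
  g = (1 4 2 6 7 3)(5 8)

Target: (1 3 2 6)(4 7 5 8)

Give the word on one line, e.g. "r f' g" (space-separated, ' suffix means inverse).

  after g': (1 3 7 6 2 4)(5 8)
  after f': (1 2 6 4)(5 7 8)
  after r: (1 3 2 6)(4 7 5 8)

g' f' r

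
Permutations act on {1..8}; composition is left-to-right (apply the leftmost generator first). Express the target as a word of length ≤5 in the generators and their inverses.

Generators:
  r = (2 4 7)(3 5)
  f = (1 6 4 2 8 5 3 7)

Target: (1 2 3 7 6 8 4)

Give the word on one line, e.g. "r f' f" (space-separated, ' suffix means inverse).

f r' f r'

  after f: (1 6 4 2 8 5 3 7)
  after r': (1 6 2 8 3 4 7)
  after f: (1 4)(2 5 3)(6 8 7)
  after r': (1 2 3 7 6 8 4)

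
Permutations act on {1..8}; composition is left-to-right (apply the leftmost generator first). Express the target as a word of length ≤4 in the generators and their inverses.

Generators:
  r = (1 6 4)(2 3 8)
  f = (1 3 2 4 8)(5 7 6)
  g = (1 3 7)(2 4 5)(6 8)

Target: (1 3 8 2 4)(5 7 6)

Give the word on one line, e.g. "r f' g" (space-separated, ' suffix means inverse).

g' r g'

  after g': (1 7 3)(2 5 4)(6 8)
  after r: (1 7 8 4 3 6 2 5)
  after g': (1 3 8 2 4)(5 7 6)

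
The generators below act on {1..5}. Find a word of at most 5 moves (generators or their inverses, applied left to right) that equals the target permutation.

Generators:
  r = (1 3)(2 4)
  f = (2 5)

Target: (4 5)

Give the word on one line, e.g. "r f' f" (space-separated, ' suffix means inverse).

  after r: (1 3)(2 4)
  after f: (1 3)(2 4 5)
  after r': (4 5)

r f r'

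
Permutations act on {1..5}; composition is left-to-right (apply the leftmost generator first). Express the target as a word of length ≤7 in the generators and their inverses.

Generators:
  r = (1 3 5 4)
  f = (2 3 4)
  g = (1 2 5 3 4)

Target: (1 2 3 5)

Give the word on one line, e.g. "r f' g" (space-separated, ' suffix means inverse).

  after r: (1 3 5 4)
  after g: (1 4 2 5)
  after r: (2 4)(3 5)
  after g: (1 2)(4 5)
  after r: (1 2 3 5)

r g r g r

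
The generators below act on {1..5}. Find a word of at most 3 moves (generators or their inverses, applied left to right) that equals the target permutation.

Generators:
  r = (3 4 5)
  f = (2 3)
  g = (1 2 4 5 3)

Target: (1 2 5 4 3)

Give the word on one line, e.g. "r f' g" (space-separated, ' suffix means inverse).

  after f: (2 3)
  after g': (1 3)(2 5 4)
  after f': (1 2 5 4 3)

f g' f'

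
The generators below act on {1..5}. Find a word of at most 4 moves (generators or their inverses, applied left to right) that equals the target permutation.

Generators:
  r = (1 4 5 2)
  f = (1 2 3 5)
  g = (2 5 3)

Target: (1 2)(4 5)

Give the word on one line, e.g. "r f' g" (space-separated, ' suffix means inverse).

g' f' r

  after g': (2 3 5)
  after f': (1 5)
  after r: (1 2)(4 5)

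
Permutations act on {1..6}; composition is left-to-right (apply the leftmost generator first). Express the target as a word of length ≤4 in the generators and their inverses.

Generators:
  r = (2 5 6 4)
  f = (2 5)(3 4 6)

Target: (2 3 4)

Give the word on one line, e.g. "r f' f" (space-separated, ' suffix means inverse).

  after r': (2 4 6 5)
  after f: (2 6)(3 4)
  after f: (2 3 6 5)
  after r: (2 3 4)

r' f f r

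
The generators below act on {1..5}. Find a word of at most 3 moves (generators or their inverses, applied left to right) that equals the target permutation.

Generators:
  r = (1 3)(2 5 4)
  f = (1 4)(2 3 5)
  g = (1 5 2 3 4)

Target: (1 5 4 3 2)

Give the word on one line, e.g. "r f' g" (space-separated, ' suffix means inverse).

  after f: (1 4)(2 3 5)
  after r': (1 5 4 3 2)

f r'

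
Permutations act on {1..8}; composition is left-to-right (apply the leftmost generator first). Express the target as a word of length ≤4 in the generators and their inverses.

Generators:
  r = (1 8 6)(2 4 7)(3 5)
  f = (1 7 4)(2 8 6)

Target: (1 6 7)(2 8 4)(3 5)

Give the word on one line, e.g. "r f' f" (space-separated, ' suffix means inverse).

f r f'

  after f: (1 7 4)(2 8 6)
  after r: (1 2 6 4 8)(3 5)
  after f': (1 6 7)(2 8 4)(3 5)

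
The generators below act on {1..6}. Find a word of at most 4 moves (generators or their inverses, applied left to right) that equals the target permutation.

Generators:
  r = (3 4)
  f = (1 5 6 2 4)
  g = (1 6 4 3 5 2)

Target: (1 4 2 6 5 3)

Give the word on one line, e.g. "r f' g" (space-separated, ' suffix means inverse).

g' f

  after g': (1 2 5 3 4 6)
  after f: (1 4 2 6 5 3)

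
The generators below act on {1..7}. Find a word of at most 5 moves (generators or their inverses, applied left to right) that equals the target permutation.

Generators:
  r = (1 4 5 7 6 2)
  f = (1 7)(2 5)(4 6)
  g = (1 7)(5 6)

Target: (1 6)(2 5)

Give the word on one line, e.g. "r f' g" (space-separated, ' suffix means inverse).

  after r': (1 2 6 7 5 4)
  after r': (1 6 5)(2 7 4)
  after g': (1 5 7 4 2)
  after r': (1 4 6 7)
  after f': (1 6)(2 5)

r' r' g' r' f'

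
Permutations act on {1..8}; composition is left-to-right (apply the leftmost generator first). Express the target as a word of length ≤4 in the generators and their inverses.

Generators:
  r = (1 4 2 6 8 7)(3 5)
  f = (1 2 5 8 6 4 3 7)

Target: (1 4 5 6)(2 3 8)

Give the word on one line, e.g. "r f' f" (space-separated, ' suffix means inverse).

f r'

  after f: (1 2 5 8 6 4 3 7)
  after r': (1 4 5 6)(2 3 8)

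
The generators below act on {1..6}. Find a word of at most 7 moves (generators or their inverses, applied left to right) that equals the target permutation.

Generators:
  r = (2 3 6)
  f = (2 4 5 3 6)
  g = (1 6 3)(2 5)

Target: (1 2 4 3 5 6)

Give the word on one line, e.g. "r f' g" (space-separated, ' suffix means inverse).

f r' r' g r

  after f: (2 4 5 3 6)
  after r': (2 4 5)
  after r': (2 4 5 6 3)
  after g: (1 6)(2 4)(3 5)
  after r: (1 2 4 3 5 6)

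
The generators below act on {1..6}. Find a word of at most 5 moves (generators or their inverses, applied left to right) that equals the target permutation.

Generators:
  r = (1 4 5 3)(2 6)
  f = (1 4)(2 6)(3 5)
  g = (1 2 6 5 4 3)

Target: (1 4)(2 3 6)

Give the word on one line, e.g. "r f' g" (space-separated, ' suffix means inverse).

r f' r' g f

  after r: (1 4 5 3)(2 6)
  after f': (3 4)
  after r': (1 3)(2 6)(4 5)
  after g: (2 5 3)
  after f: (1 4)(2 3 6)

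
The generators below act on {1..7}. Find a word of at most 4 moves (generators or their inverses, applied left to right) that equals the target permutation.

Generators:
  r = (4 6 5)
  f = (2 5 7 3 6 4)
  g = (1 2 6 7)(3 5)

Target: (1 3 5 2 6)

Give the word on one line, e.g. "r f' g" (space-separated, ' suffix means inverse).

  after r': (4 5 6)
  after f: (2 5 4 7 3 6)
  after g': (1 7 5 4 6)(2 3)
  after f: (1 3 5 2 6)

r' f g' f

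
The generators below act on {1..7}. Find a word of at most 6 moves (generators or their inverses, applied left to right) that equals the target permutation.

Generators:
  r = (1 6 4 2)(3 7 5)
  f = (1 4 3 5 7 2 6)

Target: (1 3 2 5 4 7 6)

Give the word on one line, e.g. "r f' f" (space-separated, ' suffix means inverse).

  after r: (1 6 4 2)(3 7 5)
  after f': (1 2 6)(3 5 4 7)
  after f': (1 7 4 5)
  after f': (1 5 6 2 7)(3 4)
  after r: (1 3 2 5 4 7 6)

r f' f' f' r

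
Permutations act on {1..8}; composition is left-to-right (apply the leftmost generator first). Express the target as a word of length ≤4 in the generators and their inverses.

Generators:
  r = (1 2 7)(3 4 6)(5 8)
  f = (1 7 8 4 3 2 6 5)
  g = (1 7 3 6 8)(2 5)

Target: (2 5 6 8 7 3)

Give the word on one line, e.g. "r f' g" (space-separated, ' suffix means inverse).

r r f'

  after r: (1 2 7)(3 4 6)(5 8)
  after r: (1 7 2)(3 6 4)
  after f': (2 5 6 8 7 3)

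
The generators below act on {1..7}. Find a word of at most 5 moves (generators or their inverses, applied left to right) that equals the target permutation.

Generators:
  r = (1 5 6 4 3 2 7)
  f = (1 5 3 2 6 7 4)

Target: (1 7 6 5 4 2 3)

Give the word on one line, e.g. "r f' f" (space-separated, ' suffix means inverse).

  after f: (1 5 3 2 6 7 4)
  after f: (1 3 6 4 5 2 7)
  after f: (1 2 4 3 7 5 6)
  after r: (1 7 6 5 4 2 3)

f f f r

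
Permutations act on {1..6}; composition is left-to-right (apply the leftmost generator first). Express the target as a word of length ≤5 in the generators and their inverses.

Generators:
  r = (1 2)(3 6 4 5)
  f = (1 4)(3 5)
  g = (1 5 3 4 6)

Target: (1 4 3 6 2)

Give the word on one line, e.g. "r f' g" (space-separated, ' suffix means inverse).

f' g r

  after f': (1 4)(3 5)
  after g: (1 6)(4 5)
  after r: (1 4 3 6 2)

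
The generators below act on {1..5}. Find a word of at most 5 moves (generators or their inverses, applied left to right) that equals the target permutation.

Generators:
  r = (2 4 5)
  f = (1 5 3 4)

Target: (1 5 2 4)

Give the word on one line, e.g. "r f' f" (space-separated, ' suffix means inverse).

f' r f r f'

  after f': (1 4 3 5)
  after r: (1 5)(2 4 3)
  after f: (1 3 2)
  after r: (1 3 4 5 2)
  after f': (1 5 2 4)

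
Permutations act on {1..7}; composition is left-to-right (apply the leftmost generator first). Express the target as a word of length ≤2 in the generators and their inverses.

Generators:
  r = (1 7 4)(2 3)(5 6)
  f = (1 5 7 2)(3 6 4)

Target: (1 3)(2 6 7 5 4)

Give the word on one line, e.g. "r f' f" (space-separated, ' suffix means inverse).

  after r': (1 4 7)(2 3)(5 6)
  after f: (1 3)(2 6 7 5 4)

r' f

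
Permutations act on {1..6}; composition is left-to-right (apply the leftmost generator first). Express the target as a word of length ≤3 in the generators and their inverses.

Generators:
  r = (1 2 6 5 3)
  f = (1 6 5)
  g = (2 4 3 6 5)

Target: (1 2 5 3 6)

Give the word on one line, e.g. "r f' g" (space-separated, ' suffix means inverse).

r f' f'

  after r: (1 2 6 5 3)
  after f': (1 2)(3 5)
  after f': (1 2 5 3 6)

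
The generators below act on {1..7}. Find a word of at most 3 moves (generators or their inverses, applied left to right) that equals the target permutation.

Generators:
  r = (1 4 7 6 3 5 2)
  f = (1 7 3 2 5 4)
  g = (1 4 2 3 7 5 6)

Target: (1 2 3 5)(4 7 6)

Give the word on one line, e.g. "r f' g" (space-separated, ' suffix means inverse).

f g r

  after f: (1 7 3 2 5 4)
  after g: (1 5 2 6)
  after r: (1 2 3 5)(4 7 6)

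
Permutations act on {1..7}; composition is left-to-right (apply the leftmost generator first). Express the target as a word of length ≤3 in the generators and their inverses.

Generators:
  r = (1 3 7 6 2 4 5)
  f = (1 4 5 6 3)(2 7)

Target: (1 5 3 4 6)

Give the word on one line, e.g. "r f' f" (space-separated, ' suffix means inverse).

f f

  after f: (1 4 5 6 3)(2 7)
  after f: (1 5 3 4 6)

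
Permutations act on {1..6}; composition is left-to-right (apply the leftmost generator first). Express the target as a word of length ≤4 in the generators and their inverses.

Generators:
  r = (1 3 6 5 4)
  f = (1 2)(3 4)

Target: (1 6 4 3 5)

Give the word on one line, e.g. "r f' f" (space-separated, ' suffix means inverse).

r' r' r'

  after r': (1 4 5 6 3)
  after r': (1 5 3 4 6)
  after r': (1 6 4 3 5)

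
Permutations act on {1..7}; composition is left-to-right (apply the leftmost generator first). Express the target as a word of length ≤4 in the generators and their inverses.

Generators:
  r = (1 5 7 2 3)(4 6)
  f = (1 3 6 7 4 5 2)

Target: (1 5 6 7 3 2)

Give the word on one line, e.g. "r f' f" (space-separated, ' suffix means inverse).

f f r' f

  after f: (1 3 6 7 4 5 2)
  after f: (1 6 4 2 3 7 5)
  after r': (1 4 7)(3 5)
  after f: (1 5 6 7 3 2)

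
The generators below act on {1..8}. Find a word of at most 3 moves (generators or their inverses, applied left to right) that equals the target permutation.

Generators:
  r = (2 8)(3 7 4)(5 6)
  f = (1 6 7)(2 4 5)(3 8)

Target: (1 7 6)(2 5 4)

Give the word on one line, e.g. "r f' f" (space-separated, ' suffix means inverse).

f f

  after f: (1 6 7)(2 4 5)(3 8)
  after f: (1 7 6)(2 5 4)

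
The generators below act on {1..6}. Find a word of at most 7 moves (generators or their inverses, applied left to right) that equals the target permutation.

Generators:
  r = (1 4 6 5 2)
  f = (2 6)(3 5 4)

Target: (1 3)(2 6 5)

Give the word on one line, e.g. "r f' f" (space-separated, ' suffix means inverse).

r f r' r' r'

  after r: (1 4 6 5 2)
  after f: (1 3 5 6 4 2)
  after r': (1 3 6)(4 5)
  after r': (1 3 4 6 2 5)
  after r': (1 3)(2 6 5)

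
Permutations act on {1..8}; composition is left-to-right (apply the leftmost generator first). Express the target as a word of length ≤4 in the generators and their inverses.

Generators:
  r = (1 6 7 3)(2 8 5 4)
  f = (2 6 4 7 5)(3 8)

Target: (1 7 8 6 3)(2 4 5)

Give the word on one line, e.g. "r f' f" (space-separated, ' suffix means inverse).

r' f' f' r'

  after r': (1 3 7 6)(2 4 5 8)
  after f': (1 8 5 3 4 7 2 6)
  after f': (1 3 6)(5 8 7)
  after r': (1 7 8 6 3)(2 4 5)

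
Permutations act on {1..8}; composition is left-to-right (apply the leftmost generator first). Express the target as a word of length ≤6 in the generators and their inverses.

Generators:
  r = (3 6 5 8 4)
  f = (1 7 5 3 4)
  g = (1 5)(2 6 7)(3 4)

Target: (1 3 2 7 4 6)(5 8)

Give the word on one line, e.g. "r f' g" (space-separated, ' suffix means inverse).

r f' f' g g

  after r: (3 6 5 8 4)
  after f': (1 4 5 8 3 6 7)
  after f': (1 3 6)(4 7)(5 8)
  after g: (1 4 2 6 5 8)(3 7)
  after g: (1 3 2 7 4 6)(5 8)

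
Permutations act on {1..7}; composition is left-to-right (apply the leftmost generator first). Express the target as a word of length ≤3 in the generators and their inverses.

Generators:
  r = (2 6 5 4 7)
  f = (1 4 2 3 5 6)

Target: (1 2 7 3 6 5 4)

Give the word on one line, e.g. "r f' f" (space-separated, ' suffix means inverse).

r' f f

  after r': (2 7 4 5 6)
  after f: (1 4 6 3 5)(2 7)
  after f: (1 2 7 3 6 5 4)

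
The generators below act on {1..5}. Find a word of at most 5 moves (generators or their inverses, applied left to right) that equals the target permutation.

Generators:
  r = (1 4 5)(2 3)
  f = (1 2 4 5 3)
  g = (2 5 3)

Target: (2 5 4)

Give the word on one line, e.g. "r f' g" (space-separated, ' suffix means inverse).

  after g': (2 3 5)
  after r: (1 4 5 3)
  after g': (1 4 2 3)
  after r': (3 5 4)
  after g: (2 5 4)

g' r g' r' g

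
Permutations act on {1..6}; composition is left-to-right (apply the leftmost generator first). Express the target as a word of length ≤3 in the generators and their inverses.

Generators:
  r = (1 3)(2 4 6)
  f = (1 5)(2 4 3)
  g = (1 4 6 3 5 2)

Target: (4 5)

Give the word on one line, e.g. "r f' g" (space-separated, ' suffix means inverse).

f' g' r

  after f': (1 5)(2 3 4)
  after g': (1 3)(2 6 4 5)
  after r: (4 5)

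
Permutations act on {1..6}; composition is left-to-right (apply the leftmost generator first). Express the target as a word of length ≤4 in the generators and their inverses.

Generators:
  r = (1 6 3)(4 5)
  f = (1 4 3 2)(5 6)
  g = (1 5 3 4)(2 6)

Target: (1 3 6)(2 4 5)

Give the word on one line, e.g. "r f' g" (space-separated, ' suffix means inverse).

f g'

  after f: (1 4 3 2)(5 6)
  after g': (1 3 6)(2 4 5)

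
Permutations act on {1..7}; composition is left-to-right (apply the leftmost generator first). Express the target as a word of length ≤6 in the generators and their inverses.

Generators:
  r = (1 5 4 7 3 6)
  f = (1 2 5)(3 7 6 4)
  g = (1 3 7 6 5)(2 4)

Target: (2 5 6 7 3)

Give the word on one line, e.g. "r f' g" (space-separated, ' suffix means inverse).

  after r': (1 6 3 7 4 5)
  after f: (1 4)(2 5)(3 6 7)
  after f: (1 3 4 2)
  after g': (2 5 6 7 3)

r' f f g'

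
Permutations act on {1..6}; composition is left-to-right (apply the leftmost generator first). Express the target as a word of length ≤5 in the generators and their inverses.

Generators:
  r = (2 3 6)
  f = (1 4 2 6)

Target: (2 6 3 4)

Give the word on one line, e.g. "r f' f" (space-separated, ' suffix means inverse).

  after f': (1 6 2 4)
  after r: (1 2 4)(3 6)
  after f: (1 6 3)
  after f: (2 6 3 4)

f' r f f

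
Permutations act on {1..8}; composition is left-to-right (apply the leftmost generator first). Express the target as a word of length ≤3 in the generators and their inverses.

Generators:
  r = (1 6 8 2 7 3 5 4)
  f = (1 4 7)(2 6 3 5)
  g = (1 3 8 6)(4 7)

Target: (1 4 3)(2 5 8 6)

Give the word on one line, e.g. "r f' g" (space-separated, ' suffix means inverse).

f' g

  after f': (1 7 4)(2 5 3 6)
  after g: (1 4 3)(2 5 8 6)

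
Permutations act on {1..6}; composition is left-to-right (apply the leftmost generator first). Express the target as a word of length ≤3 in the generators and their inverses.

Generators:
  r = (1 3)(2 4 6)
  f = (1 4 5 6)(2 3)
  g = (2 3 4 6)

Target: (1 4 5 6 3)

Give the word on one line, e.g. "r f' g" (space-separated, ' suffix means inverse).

  after f: (1 4 5 6)(2 3)
  after g: (1 6)(2 4 5)
  after r': (1 4 5 6 3)

f g r'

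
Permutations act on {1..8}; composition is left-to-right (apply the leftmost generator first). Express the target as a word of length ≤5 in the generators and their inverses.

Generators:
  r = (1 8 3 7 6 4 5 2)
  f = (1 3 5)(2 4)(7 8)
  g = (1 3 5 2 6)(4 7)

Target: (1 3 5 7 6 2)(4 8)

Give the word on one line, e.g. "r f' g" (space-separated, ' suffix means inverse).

g f' g

  after g: (1 3 5 2 6)(4 7)
  after f': (2 6 5 4 8 7)
  after g: (1 3 5 7 6 2)(4 8)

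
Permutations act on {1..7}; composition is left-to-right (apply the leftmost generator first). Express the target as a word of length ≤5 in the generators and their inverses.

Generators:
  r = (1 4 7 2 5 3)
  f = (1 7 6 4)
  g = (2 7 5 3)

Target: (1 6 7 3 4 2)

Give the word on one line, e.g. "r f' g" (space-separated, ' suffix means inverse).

r g' f'

  after r: (1 4 7 2 5 3)
  after g': (1 4 2 7 3)
  after f': (1 6 7 3 4 2)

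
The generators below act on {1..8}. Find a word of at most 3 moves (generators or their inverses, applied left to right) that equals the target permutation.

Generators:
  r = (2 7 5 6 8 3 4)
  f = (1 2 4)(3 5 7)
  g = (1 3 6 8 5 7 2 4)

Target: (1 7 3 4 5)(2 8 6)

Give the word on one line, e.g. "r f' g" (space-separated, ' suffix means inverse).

  after g': (1 4 2 7 5 8 6 3)
  after r: (1 2 5 3)(4 7 6)
  after g': (1 7 3 4 5)(2 8 6)

g' r g'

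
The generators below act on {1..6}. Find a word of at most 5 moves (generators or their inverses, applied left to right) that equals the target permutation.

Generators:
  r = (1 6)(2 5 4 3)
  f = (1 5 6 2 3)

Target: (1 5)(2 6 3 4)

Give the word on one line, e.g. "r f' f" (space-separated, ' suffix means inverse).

  after f': (1 3 2 6 5)
  after r': (1 4 5 6 2)
  after r': (1 5)(2 6 3 4)

f' r' r'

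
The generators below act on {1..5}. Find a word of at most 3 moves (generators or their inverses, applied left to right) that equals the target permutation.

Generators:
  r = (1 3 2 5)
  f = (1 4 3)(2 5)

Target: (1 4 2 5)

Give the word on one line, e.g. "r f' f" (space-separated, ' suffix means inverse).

f' f' r

  after f': (1 3 4)(2 5)
  after f': (1 4 3)
  after r: (1 4 2 5)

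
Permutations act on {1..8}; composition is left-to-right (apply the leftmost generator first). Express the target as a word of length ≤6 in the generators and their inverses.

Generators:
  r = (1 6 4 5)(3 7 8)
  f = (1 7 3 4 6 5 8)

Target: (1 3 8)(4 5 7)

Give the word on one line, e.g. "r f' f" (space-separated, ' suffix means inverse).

  after r': (1 5 4 6)(3 8 7)
  after f: (1 8 3)(4 5 6 7)
  after f: (3 7 6)(4 8)
  after f: (1 7 5 8 6 4)
  after r': (1 3 8)(4 5 7)

r' f f f r'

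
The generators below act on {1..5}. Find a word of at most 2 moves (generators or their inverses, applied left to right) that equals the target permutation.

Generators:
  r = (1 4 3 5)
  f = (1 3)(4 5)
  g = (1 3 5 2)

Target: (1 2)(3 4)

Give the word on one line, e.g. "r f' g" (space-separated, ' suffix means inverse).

r' g

  after r': (1 5 3 4)
  after g: (1 2)(3 4)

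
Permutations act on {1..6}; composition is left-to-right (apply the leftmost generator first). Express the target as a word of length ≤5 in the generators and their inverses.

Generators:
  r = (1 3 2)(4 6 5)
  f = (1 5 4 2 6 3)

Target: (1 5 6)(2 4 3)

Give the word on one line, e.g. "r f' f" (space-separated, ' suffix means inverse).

f' r r f

  after f': (1 3 6 2 4 5)
  after r: (1 2 6)(3 5)
  after r: (2 5)(3 4 6)
  after f: (1 5 6)(2 4 3)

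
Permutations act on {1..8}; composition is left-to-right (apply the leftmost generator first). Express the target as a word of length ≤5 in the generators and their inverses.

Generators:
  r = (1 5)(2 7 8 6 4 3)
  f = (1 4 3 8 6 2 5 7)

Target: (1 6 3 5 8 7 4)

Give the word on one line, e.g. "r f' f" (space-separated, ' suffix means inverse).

  after r': (1 5)(2 3 4 6 8 7)
  after f: (1 7 5 4 2 8)
  after r: (1 8 5 3 2 6 4 7)
  after f: (1 6 3 5 8 7 4)

r' f r f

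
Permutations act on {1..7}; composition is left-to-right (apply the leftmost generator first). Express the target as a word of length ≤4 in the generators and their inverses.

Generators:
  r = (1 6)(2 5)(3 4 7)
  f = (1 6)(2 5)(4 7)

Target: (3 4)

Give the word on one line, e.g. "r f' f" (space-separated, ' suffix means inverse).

r' f

  after r': (1 6)(2 5)(3 7 4)
  after f: (3 4)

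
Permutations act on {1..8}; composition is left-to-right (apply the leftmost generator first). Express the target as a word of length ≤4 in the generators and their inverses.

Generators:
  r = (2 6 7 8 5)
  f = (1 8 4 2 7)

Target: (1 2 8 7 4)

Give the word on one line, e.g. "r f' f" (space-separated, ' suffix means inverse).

  after f': (1 7 2 4 8)
  after f': (1 2 8 7 4)

f' f'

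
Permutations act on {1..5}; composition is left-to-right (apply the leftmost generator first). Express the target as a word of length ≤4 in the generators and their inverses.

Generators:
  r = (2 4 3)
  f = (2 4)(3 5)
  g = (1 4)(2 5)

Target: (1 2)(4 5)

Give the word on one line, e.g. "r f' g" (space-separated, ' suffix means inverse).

  after f: (2 4)(3 5)
  after g': (1 4 5 3 2)
  after r': (1 2)(4 5)

f g' r'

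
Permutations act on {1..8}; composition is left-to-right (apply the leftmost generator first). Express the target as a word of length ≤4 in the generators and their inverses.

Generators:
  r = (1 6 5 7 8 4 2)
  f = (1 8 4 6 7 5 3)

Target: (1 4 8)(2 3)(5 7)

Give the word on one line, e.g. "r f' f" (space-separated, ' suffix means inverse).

  after f: (1 8 4 6 7 5 3)
  after r: (1 4 5 3 6 8 2)
  after f': (1 8 2 3 4 7 6)
  after r: (1 4 8)(2 3)(5 7)

f r f' r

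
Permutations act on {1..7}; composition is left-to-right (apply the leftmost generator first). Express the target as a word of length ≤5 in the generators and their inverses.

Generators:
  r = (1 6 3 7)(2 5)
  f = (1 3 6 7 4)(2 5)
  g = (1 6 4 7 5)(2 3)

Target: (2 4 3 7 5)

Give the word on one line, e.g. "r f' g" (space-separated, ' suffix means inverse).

  after g': (1 5 7 4 6)(2 3)
  after f: (1 2 6 3 5 4 7)
  after f: (1 5)(2 7 3)
  after g': (1 7 2 4 6)
  after r: (2 4 3 7 5)

g' f f g' r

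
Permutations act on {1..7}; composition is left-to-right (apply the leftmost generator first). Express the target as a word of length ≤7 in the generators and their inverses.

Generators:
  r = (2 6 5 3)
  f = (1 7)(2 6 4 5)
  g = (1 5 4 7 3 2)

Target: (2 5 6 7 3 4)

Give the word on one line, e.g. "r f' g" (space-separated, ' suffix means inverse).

g' f g' f' g

  after g': (1 2 3 7 4 5)
  after f: (1 6 4 2 3)(5 7)
  after g': (1 6 5 4 3 2 7)
  after f': (1 2)(3 5 6 4)
  after g: (2 5 6 7 3 4)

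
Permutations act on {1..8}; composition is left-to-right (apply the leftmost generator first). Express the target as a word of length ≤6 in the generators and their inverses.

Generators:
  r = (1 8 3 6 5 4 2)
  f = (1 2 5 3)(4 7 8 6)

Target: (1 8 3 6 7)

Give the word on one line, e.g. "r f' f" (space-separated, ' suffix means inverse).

f f r' r' r'

  after f: (1 2 5 3)(4 7 8 6)
  after f: (1 5)(2 3)(4 8)(6 7)
  after r': (1 6 7 3 4)(2 8 5)
  after r': (1 3 5 4 2)(6 7 8)
  after r': (1 8 3 6 7)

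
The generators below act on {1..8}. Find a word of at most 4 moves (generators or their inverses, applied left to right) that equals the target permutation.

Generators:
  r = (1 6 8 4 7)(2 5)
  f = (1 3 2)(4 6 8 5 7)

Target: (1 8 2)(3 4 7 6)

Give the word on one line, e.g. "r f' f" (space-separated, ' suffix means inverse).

  after f: (1 3 2)(4 6 8 5 7)
  after f: (1 2 3)(4 8 7 6 5)
  after r: (1 5 7 8)(2 3 6)
  after f': (1 8 2)(3 4 7 6)

f f r f'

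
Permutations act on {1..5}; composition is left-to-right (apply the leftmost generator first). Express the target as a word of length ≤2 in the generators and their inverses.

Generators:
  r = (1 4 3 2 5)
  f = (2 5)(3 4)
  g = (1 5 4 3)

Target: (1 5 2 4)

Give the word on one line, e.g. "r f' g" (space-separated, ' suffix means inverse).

f g

  after f: (2 5)(3 4)
  after g: (1 5 2 4)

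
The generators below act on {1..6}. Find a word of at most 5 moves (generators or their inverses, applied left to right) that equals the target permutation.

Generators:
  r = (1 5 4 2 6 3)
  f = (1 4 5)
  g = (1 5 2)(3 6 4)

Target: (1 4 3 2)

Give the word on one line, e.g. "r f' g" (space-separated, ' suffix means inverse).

  after g: (1 5 2)(3 6 4)
  after f: (2 4 3 6 5)
  after g: (1 5)(2 3 4 6)
  after r: (1 4 3 2)

g f g r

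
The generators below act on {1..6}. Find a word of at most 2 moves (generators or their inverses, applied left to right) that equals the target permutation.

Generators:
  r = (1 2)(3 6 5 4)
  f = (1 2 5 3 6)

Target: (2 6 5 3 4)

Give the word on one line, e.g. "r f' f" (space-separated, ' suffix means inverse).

  after r': (1 2)(3 4 5 6)
  after f': (2 6 5 3 4)

r' f'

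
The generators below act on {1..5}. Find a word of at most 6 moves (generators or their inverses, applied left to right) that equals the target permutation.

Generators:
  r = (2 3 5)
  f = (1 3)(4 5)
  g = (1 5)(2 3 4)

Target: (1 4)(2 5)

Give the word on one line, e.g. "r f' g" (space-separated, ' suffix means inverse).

g r' f' g' f

  after g: (1 5)(2 3 4)
  after r': (1 3 4 5)
  after f': (3 5)
  after g': (1 5 2 4 3)
  after f: (1 4)(2 5)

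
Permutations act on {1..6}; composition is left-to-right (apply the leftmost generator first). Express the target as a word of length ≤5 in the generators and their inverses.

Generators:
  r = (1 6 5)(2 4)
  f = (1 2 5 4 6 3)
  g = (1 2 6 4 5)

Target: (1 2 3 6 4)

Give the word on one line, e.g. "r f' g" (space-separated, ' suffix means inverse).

  after f': (1 3 6 4 5 2)
  after f': (1 6 5)(2 3 4)
  after g': (1 2 3 6 4)

f' f' g'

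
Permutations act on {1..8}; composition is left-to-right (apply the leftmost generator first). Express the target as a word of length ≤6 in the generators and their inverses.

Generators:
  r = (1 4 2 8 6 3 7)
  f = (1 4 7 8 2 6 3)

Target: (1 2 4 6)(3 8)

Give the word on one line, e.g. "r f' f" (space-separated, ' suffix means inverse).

r' r' r' f'

  after r': (1 7 3 6 8 2 4)
  after r': (1 3 8 4 7 6 2)
  after r': (1 6 4 3 2 7 8)
  after f': (1 2 4 6)(3 8)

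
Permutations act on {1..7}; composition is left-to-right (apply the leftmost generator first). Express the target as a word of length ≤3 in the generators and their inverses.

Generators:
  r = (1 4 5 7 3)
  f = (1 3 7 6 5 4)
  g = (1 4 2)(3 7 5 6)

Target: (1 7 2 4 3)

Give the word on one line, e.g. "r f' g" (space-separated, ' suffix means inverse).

f' r g'

  after f': (1 4 5 6 7 3)
  after r: (1 5 6 3 4 7)
  after g': (1 7 2 4 3)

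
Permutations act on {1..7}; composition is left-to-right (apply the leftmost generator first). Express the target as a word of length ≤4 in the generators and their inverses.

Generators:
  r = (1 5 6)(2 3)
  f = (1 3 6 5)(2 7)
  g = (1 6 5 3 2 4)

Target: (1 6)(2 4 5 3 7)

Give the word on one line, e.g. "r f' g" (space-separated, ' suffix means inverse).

r r g f'

  after r: (1 5 6)(2 3)
  after r: (1 6 5)
  after g: (1 5 6 3 2 4)
  after f': (1 6)(2 4 5 3 7)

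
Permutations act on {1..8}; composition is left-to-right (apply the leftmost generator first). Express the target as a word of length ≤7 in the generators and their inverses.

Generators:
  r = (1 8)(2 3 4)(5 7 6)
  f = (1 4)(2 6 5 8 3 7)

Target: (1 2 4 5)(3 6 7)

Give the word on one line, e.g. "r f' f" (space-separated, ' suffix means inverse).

  after r': (1 8)(2 4 3)(5 6 7)
  after f': (1 5 2)(3 7 6)(4 8)
  after r: (1 7 5 3 6 4)(2 8)
  after r: (1 6 2)(3 5 4 8)
  after f': (1 2 4 5)(3 6 7)

r' f' r r f'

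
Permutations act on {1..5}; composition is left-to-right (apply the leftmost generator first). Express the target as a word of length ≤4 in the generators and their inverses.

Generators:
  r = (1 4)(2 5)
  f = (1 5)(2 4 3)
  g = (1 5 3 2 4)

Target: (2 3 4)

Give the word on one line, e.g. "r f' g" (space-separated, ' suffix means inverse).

f f

  after f: (1 5)(2 4 3)
  after f: (2 3 4)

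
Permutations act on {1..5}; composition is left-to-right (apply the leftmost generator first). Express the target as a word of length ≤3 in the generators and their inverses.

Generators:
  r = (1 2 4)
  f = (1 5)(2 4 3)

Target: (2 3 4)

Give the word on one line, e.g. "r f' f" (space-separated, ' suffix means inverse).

  after f: (1 5)(2 4 3)
  after f: (2 3 4)

f f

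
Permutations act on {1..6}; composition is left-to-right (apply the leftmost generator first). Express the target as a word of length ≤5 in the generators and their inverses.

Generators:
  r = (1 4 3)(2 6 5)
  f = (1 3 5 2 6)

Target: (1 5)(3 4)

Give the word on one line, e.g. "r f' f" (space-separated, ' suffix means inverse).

  after f': (1 6 2 5 3)
  after r': (1 2 6 5 4)
  after r': (1 5)(3 4)

f' r' r'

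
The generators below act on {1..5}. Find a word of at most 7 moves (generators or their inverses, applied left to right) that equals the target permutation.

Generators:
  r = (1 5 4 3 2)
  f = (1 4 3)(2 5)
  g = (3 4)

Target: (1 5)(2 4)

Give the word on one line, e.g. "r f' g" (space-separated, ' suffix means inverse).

  after f: (1 4 3)(2 5)
  after f: (1 3 4)
  after g: (1 4)
  after r': (1 5)(2 3 4)
  after g': (1 5)(2 4)

f f g r' g'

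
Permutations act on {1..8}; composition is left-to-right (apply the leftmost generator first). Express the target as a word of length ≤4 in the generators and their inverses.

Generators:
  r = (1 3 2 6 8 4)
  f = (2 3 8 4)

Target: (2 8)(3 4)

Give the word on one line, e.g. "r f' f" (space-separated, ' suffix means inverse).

f' f'

  after f': (2 4 8 3)
  after f': (2 8)(3 4)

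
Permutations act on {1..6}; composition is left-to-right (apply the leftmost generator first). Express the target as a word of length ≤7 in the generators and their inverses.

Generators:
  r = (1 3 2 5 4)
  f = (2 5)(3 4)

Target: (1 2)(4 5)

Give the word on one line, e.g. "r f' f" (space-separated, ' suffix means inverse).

r' f' f' r' f

  after r': (1 4 5 2 3)
  after f': (1 3)(2 4)
  after f': (1 4 5 2 3)
  after r': (1 5 3 4 2)
  after f: (1 2)(4 5)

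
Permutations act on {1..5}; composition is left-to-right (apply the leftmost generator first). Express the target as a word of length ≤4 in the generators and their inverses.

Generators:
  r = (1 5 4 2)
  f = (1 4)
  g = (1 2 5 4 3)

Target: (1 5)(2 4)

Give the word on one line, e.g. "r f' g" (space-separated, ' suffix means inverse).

  after r: (1 5 4 2)
  after f: (1 5)(2 4)

r f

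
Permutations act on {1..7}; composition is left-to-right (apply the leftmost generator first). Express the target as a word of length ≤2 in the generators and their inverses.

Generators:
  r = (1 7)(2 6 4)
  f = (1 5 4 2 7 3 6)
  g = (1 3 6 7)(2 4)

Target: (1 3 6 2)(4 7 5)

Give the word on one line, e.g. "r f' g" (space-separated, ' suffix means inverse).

r f

  after r: (1 7)(2 6 4)
  after f: (1 3 6 2)(4 7 5)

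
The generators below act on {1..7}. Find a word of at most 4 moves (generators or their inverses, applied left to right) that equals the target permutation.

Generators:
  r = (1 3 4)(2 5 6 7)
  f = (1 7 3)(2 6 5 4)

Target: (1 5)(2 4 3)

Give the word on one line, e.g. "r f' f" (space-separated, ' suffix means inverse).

  after f: (1 7 3)(2 6 5 4)
  after r': (1 6 2 5 3 4 7)
  after f: (1 5)(2 4 3)

f r' f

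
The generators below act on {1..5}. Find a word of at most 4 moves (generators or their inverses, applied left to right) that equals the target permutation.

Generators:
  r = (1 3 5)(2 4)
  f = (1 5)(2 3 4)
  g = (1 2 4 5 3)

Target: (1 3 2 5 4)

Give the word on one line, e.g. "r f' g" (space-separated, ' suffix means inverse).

  after r': (1 5 3)(2 4)
  after g: (1 3 2 5)
  after g: (2 3 4 5)
  after r: (1 3 2 5 4)

r' g g r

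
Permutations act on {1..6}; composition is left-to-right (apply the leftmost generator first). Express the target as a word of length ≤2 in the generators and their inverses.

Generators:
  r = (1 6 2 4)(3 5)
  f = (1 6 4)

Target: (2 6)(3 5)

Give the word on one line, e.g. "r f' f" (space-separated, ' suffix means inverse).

f r'

  after f: (1 6 4)
  after r': (2 6)(3 5)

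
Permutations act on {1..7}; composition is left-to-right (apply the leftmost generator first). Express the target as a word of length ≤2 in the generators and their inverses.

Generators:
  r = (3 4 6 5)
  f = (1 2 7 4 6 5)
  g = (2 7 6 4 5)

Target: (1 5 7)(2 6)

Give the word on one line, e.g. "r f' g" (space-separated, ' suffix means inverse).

g' f'

  after g': (2 5 4 6 7)
  after f': (1 5 7)(2 6)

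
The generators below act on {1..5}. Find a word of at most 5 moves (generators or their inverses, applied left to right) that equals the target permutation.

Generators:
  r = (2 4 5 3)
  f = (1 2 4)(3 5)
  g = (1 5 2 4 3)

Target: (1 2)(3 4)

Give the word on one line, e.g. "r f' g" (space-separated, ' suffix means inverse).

f r g'

  after f: (1 2 4)(3 5)
  after r: (1 4)(2 5)
  after g': (1 2)(3 4)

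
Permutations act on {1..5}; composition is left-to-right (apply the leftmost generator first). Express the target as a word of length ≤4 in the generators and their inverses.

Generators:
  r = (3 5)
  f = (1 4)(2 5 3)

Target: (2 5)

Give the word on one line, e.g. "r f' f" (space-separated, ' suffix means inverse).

f r' f'

  after f: (1 4)(2 5 3)
  after r': (1 4)(2 3)
  after f': (2 5)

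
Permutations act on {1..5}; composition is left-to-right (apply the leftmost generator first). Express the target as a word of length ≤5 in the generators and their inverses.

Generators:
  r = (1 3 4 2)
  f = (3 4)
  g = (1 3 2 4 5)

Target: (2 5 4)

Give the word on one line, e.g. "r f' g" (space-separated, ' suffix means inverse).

  after f': (3 4)
  after r: (1 3 2)
  after f: (1 4 3 2)
  after f: (1 3 2)
  after g': (2 5 4)

f' r f f g'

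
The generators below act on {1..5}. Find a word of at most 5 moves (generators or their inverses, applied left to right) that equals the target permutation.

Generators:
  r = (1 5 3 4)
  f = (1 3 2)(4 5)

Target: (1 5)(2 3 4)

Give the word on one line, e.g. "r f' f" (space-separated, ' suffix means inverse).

  after r: (1 5 3 4)
  after f: (1 4 3 5 2)
  after f: (1 5)(2 3 4)

r f f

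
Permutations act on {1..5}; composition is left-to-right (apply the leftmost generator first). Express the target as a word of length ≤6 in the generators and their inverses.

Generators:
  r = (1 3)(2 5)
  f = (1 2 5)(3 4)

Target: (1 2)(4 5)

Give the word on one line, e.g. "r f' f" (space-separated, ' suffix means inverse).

  after f: (1 2 5)(3 4)
  after r: (1 5 3 4)
  after r: (1 2 5)(3 4)
  after r: (1 5 3 4)
  after f': (1 2)(4 5)

f r r r f'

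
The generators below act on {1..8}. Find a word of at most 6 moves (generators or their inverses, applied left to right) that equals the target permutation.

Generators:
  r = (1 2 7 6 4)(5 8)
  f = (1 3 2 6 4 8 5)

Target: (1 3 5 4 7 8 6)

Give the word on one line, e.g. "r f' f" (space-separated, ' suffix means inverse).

r' r' f' f'

  after r': (1 4 6 7 2)(5 8)
  after r': (1 6 2 4 7)
  after f': (1 2 6 3)(4 7 5 8)
  after f': (1 3 5 4 7 8 6)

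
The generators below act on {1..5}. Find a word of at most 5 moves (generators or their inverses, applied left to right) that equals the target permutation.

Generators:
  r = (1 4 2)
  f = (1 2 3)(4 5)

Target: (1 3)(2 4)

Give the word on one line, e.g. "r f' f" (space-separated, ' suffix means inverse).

  after f: (1 2 3)(4 5)
  after f: (1 3 2)
  after r: (1 3)(2 4)

f f r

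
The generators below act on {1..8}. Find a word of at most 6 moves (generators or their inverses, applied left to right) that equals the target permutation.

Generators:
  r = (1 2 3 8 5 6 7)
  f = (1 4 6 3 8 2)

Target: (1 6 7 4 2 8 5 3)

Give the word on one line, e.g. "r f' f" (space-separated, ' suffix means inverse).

f' f' r' f'

  after f': (1 2 8 3 6 4)
  after f': (1 8 6)(2 3 4)
  after r': (1 3 4)(5 8)(6 7)
  after f': (1 6 7 4 2 8 5 3)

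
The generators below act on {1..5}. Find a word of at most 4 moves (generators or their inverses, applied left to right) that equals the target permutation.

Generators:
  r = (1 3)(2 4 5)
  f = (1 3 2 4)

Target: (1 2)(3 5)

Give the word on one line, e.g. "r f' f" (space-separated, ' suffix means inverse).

f r' f' f'

  after f: (1 3 2 4)
  after r': (3 5 4)
  after f': (1 4)(2 3 5)
  after f': (1 2)(3 5)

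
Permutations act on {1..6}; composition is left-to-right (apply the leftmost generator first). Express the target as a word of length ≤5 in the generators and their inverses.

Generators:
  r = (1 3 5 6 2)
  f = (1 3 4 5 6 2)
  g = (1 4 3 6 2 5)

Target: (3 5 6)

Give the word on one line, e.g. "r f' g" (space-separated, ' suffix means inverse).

  after g': (1 5 2 6 3 4)
  after f': (1 4 2 5 6)
  after g: (1 3 6 4 5 2)
  after f': (3 5 6)

g' f' g f'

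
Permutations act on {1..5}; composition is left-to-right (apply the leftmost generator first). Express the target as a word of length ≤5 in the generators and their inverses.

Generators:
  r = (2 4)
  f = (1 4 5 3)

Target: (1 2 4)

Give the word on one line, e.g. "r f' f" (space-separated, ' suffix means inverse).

  after r': (2 4)
  after f: (1 4 2 5 3)
  after r: (1 2 5 3)
  after f': (1 2 4)

r' f r f'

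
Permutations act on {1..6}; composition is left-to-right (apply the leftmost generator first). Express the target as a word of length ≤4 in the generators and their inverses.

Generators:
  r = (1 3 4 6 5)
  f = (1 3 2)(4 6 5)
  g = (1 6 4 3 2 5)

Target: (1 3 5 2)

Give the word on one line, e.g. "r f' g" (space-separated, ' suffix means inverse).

  after g: (1 6 4 3 2 5)
  after r: (1 5 3 2)
  after f: (1 4 6 5 2 3)
  after r': (1 3 5 2)

g r f r'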